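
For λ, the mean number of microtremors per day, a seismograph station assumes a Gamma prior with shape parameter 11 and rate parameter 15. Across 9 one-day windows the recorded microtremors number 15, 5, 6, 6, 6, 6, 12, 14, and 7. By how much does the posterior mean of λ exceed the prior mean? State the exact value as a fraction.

Total count: 15 + 5 + 6 + 6 + 6 + 6 + 12 + 14 + 7 = 77.
Total exposure: 9 days.
Gamma(α, β) with Poisson data over total exposure Σt gives posterior Gamma(α+Σx, β+Σt) = Gamma(88, 24).
Posterior mean = 88/24 = 11/3; prior mean = 11/15 = 11/15. Difference = 11/3 − 11/15 = 44/15.

44/15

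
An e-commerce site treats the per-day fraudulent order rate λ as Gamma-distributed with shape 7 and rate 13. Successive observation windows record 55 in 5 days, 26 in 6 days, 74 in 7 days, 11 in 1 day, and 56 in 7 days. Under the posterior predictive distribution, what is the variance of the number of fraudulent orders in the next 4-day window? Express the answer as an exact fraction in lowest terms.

Total count: 55 + 26 + 74 + 11 + 56 = 222.
Total exposure: 5 + 6 + 7 + 1 + 7 = 26 days.
Gamma(α, β) with Poisson data over total exposure Σt gives posterior Gamma(α+Σx, β+Σt) = Gamma(229, 39).
The posterior predictive for a window of length T is Negative Binomial with variance T·α'·(β'+T)/β'² = 4·229·43/1521 = 39388/1521.

39388/1521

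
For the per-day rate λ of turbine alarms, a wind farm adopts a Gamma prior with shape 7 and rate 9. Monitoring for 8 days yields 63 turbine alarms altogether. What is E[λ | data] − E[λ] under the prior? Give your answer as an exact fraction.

511/153

Total count 63 over total exposure 8 days.
The Gamma prior is conjugate for the Poisson rate, so λ | data ~ Gamma(7+63, 9+8) = Gamma(70, 17).
Posterior mean = 70/17 = 70/17; prior mean = 7/9 = 7/9. Difference = 70/17 − 7/9 = 511/153.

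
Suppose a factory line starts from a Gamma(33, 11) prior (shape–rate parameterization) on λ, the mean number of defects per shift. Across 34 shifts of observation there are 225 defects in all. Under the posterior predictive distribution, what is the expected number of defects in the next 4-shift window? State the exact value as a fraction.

344/15

Total count 225 over total exposure 34 shifts.
Gamma(α, β) with Poisson data over total exposure Σt gives posterior Gamma(α+Σx, β+Σt) = Gamma(258, 45).
Predictive mean over a 4-shift window = T·E[λ|data] = 4·258/45 = 344/15.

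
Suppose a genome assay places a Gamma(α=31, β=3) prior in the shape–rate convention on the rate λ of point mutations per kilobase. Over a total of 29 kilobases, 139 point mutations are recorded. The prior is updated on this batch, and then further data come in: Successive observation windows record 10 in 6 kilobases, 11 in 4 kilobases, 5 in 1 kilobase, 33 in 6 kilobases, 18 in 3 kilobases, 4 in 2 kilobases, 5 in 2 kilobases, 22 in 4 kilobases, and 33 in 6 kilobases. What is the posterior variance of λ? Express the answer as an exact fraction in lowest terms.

Total count 139 over total exposure 29 kilobases.
After the first batch: Gamma(31 + 139, 3 + 29) = Gamma(170, 32).
Total count: 10 + 11 + 5 + 33 + 18 + 4 + 5 + 22 + 33 = 141.
Total exposure: 6 + 4 + 1 + 6 + 3 + 2 + 2 + 4 + 6 = 34 kilobases.
After the second batch: Gamma(170 + 141, 32 + 34) = Gamma(311, 66).
Posterior variance = α'/β'² = 311/4356.

311/4356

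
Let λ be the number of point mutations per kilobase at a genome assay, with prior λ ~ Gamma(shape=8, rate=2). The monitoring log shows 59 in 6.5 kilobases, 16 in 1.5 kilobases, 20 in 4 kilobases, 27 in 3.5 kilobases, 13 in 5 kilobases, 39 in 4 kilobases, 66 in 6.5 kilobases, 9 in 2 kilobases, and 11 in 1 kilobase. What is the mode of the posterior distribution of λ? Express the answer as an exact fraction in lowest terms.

Total count: 59 + 16 + 20 + 27 + 13 + 39 + 66 + 9 + 11 = 260.
Total exposure: 6.5 + 1.5 + 4 + 3.5 + 5 + 4 + 6.5 + 2 + 1 = 34 kilobases.
By Gamma–Poisson conjugacy, the posterior is Gamma(α + Σx, β + Σt) = Gamma(8 + 260, 2 + 34) = Gamma(268, 36).
Posterior mode = (α'−1)/β' = 267/36 = 89/12.

89/12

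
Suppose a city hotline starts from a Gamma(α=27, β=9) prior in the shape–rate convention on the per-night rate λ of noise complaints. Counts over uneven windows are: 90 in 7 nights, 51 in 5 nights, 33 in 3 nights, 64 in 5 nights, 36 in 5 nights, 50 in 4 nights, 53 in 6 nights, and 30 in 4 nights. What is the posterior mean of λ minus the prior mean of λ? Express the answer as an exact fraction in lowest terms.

Total count: 90 + 51 + 33 + 64 + 36 + 50 + 53 + 30 = 407.
Total exposure: 7 + 5 + 3 + 5 + 5 + 4 + 6 + 4 = 39 nights.
The Gamma prior is conjugate for the Poisson rate, so λ | data ~ Gamma(27+407, 9+39) = Gamma(434, 48).
Posterior mean = 434/48 = 217/24; prior mean = 27/9 = 3. Difference = 217/24 − 3 = 145/24.

145/24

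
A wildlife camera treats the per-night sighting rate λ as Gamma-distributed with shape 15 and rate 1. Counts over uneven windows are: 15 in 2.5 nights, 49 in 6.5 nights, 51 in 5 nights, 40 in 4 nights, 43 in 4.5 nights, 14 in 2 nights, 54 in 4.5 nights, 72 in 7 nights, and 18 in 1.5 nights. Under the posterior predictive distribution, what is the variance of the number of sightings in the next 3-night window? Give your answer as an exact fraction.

26394/847

Total count: 15 + 49 + 51 + 40 + 43 + 14 + 54 + 72 + 18 = 356.
Total exposure: 2.5 + 6.5 + 5 + 4 + 4.5 + 2 + 4.5 + 7 + 1.5 = 37.5 nights.
Conjugate update: add total count to the shape and total exposure to the rate, giving Gamma(371, 77/2).
The posterior predictive for a window of length T is Negative Binomial with variance T·α'·(β'+T)/β'² = 3·371·(83/2)/(5929/4) = 26394/847.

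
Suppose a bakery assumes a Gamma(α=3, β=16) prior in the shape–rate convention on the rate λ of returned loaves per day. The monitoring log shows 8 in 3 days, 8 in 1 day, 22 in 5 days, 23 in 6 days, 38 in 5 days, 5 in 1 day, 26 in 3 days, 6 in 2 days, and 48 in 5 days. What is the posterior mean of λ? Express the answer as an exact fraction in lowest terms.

187/47

Total count: 8 + 8 + 22 + 23 + 38 + 5 + 26 + 6 + 48 = 184.
Total exposure: 3 + 1 + 5 + 6 + 5 + 1 + 3 + 2 + 5 = 31 days.
By Gamma–Poisson conjugacy, the posterior is Gamma(α + Σx, β + Σt) = Gamma(3 + 184, 16 + 31) = Gamma(187, 47).
Posterior mean = α'/β' = 187/47.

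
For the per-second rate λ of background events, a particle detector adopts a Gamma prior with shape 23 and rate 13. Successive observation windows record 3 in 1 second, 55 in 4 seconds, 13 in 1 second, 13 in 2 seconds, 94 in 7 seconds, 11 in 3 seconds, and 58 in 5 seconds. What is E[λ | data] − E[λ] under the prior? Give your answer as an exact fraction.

Total count: 3 + 55 + 13 + 13 + 94 + 11 + 58 = 247.
Total exposure: 1 + 4 + 1 + 2 + 7 + 3 + 5 = 23 seconds.
By Gamma–Poisson conjugacy, the posterior is Gamma(α + Σx, β + Σt) = Gamma(23 + 247, 13 + 23) = Gamma(270, 36).
Posterior mean = 270/36 = 15/2; prior mean = 23/13 = 23/13. Difference = 15/2 − 23/13 = 149/26.

149/26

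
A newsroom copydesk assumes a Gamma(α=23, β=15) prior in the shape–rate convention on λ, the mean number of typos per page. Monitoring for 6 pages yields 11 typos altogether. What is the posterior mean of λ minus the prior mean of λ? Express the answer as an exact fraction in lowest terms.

3/35

Total count 11 over total exposure 6 pages.
Conjugate update: add total count to the shape and total exposure to the rate, giving Gamma(34, 21).
Posterior mean = 34/21 = 34/21; prior mean = 23/15 = 23/15. Difference = 34/21 − 23/15 = 3/35.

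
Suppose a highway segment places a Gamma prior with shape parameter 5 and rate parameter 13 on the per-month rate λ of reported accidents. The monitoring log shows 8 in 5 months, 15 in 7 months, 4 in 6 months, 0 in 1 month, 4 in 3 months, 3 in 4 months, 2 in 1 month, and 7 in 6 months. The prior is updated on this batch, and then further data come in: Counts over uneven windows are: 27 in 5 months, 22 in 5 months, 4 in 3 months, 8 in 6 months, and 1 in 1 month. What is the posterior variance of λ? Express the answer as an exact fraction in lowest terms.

Total count: 8 + 15 + 4 + 0 + 4 + 3 + 2 + 7 = 43.
Total exposure: 5 + 7 + 6 + 1 + 3 + 4 + 1 + 6 = 33 months.
After the first batch: Gamma(5 + 43, 13 + 33) = Gamma(48, 46).
Total count: 27 + 22 + 4 + 8 + 1 = 62.
Total exposure: 5 + 5 + 3 + 6 + 1 = 20 months.
After the second batch: Gamma(48 + 62, 46 + 20) = Gamma(110, 66).
Posterior variance = α'/β'² = 110/4356 = 5/198.

5/198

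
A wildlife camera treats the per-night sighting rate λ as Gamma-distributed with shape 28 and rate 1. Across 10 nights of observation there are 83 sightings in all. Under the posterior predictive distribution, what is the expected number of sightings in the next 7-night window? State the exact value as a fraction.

Total count 83 over total exposure 10 nights.
Posterior: α' = 28 + 83 = 111, β' = 1 + 10 = 11.
Predictive mean over a 7-night window = T·E[λ|data] = 7·111/11 = 777/11.

777/11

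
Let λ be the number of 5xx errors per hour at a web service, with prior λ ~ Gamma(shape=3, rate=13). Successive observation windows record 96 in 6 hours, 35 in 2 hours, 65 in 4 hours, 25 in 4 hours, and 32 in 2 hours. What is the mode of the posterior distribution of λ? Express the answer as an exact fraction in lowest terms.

255/31

Total count: 96 + 35 + 65 + 25 + 32 = 253.
Total exposure: 6 + 2 + 4 + 4 + 2 = 18 hours.
By Gamma–Poisson conjugacy, the posterior is Gamma(α + Σx, β + Σt) = Gamma(3 + 253, 13 + 18) = Gamma(256, 31).
Posterior mode = (α'−1)/β' = 255/31.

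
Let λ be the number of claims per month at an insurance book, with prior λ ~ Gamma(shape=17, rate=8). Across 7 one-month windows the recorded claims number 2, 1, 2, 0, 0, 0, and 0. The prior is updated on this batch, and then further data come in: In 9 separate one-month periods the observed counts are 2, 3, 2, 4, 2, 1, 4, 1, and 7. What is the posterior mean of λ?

Total count: 2 + 1 + 2 + 0 + 0 + 0 + 0 = 5.
Total exposure: 7 months.
After the first batch: Gamma(17 + 5, 8 + 7) = Gamma(22, 15).
Total count: 2 + 3 + 2 + 4 + 2 + 1 + 4 + 1 + 7 = 26.
Total exposure: 9 months.
After the second batch: Gamma(22 + 26, 15 + 9) = Gamma(48, 24).
Posterior mean = α'/β' = 48/24 = 2.

2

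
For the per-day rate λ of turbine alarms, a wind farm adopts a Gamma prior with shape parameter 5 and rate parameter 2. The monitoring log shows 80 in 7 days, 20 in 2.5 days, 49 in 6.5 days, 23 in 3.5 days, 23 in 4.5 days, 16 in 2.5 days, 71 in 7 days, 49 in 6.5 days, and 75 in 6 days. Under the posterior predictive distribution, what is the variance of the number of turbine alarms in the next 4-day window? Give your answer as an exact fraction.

Total count: 80 + 20 + 49 + 23 + 23 + 16 + 71 + 49 + 75 = 406.
Total exposure: 7 + 2.5 + 6.5 + 3.5 + 4.5 + 2.5 + 7 + 6.5 + 6 = 46 days.
Posterior: α' = 5 + 406 = 411, β' = 2 + 46 = 48.
The posterior predictive for a window of length T is Negative Binomial with variance T·α'·(β'+T)/β'² = 4·411·52/2304 = 1781/48.

1781/48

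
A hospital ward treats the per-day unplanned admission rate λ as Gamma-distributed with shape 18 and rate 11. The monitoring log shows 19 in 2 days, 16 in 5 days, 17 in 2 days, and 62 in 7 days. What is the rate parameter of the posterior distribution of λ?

Total count: 19 + 16 + 17 + 62 = 114.
Total exposure: 2 + 5 + 2 + 7 = 16 days.
Conjugate update: add total count to the shape and total exposure to the rate, giving Gamma(132, 27).

27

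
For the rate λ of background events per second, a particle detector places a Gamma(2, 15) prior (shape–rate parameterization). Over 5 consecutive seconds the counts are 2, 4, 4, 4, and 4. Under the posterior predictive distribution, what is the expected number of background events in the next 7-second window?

7

Total count: 2 + 4 + 4 + 4 + 4 = 18.
Total exposure: 5 seconds.
Posterior: α' = 2 + 18 = 20, β' = 15 + 5 = 20.
Predictive mean over a 7-second window = T·E[λ|data] = 7·20/20 = 7.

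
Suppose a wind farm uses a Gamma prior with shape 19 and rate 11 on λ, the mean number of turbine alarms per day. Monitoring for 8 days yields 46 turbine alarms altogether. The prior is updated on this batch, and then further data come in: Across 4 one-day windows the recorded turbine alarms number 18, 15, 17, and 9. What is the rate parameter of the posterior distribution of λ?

23

Total count 46 over total exposure 8 days.
After the first batch: Gamma(19 + 46, 11 + 8) = Gamma(65, 19).
Total count: 18 + 15 + 17 + 9 = 59.
Total exposure: 4 days.
After the second batch: Gamma(65 + 59, 19 + 4) = Gamma(124, 23).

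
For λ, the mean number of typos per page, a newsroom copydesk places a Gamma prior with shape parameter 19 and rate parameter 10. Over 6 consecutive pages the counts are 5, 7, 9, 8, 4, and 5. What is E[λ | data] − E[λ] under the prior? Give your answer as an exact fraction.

133/80

Total count: 5 + 7 + 9 + 8 + 4 + 5 = 38.
Total exposure: 6 pages.
By Gamma–Poisson conjugacy, the posterior is Gamma(α + Σx, β + Σt) = Gamma(19 + 38, 10 + 6) = Gamma(57, 16).
Posterior mean = 57/16 = 57/16; prior mean = 19/10 = 19/10. Difference = 57/16 − 19/10 = 133/80.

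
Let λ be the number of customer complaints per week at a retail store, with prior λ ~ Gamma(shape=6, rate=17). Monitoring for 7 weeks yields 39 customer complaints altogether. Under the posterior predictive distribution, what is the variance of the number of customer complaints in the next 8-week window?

Total count 39 over total exposure 7 weeks.
Gamma(α, β) with Poisson data over total exposure Σt gives posterior Gamma(α+Σx, β+Σt) = Gamma(45, 24).
The posterior predictive for a window of length T is Negative Binomial with variance T·α'·(β'+T)/β'² = 8·45·32/576 = 20.

20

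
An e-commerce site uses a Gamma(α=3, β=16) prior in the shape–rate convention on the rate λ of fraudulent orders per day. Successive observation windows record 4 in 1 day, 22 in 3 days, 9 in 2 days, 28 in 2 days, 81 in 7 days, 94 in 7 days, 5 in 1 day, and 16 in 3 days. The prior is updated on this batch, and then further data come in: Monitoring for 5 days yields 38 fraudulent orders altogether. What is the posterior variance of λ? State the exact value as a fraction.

Total count: 4 + 22 + 9 + 28 + 81 + 94 + 5 + 16 = 259.
Total exposure: 1 + 3 + 2 + 2 + 7 + 7 + 1 + 3 = 26 days.
After the first batch: Gamma(3 + 259, 16 + 26) = Gamma(262, 42).
Total count 38 over total exposure 5 days.
After the second batch: Gamma(262 + 38, 42 + 5) = Gamma(300, 47).
Posterior variance = α'/β'² = 300/2209.

300/2209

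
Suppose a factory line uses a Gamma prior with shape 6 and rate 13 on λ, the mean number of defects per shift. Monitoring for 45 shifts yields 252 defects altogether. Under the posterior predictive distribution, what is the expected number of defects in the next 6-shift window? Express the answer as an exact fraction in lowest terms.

774/29

Total count 252 over total exposure 45 shifts.
Posterior: α' = 6 + 252 = 258, β' = 13 + 45 = 58.
Predictive mean over a 6-shift window = T·E[λ|data] = 6·258/58 = 774/29.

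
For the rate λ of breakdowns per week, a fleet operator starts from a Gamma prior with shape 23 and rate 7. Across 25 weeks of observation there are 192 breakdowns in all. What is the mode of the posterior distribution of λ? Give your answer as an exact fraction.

Total count 192 over total exposure 25 weeks.
Posterior: α' = 23 + 192 = 215, β' = 7 + 25 = 32.
Posterior mode = (α'−1)/β' = 214/32 = 107/16.

107/16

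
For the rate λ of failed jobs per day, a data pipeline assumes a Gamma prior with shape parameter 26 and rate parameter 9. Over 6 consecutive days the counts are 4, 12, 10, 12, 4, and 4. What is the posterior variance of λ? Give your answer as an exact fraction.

Total count: 4 + 12 + 10 + 12 + 4 + 4 = 46.
Total exposure: 6 days.
The Gamma prior is conjugate for the Poisson rate, so λ | data ~ Gamma(26+46, 9+6) = Gamma(72, 15).
Posterior variance = α'/β'² = 72/225 = 8/25.

8/25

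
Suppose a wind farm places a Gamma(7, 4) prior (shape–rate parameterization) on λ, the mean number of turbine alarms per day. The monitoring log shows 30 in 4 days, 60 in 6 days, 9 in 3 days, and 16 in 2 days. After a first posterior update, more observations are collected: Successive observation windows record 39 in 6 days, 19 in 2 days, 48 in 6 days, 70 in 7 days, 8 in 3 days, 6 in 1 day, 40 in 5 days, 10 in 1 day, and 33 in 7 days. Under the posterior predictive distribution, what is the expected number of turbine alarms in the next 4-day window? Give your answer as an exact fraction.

1580/57

Total count: 30 + 60 + 9 + 16 = 115.
Total exposure: 4 + 6 + 3 + 2 = 15 days.
After the first batch: Gamma(7 + 115, 4 + 15) = Gamma(122, 19).
Total count: 39 + 19 + 48 + 70 + 8 + 6 + 40 + 10 + 33 = 273.
Total exposure: 6 + 2 + 6 + 7 + 3 + 1 + 5 + 1 + 7 = 38 days.
After the second batch: Gamma(122 + 273, 19 + 38) = Gamma(395, 57).
Predictive mean over a 4-day window = T·E[λ|data] = 4·395/57 = 1580/57.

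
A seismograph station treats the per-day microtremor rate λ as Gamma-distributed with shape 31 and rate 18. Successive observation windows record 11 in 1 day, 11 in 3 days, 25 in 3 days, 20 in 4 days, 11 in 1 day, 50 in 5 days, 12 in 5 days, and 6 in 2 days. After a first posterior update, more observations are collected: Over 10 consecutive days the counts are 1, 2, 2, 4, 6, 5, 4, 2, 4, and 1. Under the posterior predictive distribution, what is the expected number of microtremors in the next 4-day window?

16

Total count: 11 + 11 + 25 + 20 + 11 + 50 + 12 + 6 = 146.
Total exposure: 1 + 3 + 3 + 4 + 1 + 5 + 5 + 2 = 24 days.
After the first batch: Gamma(31 + 146, 18 + 24) = Gamma(177, 42).
Total count: 1 + 2 + 2 + 4 + 6 + 5 + 4 + 2 + 4 + 1 = 31.
Total exposure: 10 days.
After the second batch: Gamma(177 + 31, 42 + 10) = Gamma(208, 52).
Predictive mean over a 4-day window = T·E[λ|data] = 4·208/52 = 16.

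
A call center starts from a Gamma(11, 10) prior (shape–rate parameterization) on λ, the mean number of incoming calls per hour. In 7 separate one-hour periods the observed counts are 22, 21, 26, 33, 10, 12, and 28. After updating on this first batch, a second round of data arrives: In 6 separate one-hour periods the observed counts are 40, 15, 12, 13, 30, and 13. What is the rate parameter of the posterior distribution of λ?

23

Total count: 22 + 21 + 26 + 33 + 10 + 12 + 28 = 152.
Total exposure: 7 hours.
After the first batch: Gamma(11 + 152, 10 + 7) = Gamma(163, 17).
Total count: 40 + 15 + 12 + 13 + 30 + 13 = 123.
Total exposure: 6 hours.
After the second batch: Gamma(163 + 123, 17 + 6) = Gamma(286, 23).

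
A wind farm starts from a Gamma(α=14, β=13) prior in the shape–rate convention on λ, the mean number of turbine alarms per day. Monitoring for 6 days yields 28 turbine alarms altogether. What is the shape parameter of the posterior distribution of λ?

Total count 28 over total exposure 6 days.
Posterior: α' = 14 + 28 = 42, β' = 13 + 6 = 19.

42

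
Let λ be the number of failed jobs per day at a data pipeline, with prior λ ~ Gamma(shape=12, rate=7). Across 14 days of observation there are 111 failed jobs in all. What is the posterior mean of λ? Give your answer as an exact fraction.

41/7

Total count 111 over total exposure 14 days.
Conjugate update: add total count to the shape and total exposure to the rate, giving Gamma(123, 21).
Posterior mean = α'/β' = 123/21 = 41/7.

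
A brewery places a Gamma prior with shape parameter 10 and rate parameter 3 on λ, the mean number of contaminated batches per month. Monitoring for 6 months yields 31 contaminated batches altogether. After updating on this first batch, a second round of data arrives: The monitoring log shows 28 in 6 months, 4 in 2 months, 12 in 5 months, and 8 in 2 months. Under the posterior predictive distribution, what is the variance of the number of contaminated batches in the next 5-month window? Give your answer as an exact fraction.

4495/192

Total count 31 over total exposure 6 months.
After the first batch: Gamma(10 + 31, 3 + 6) = Gamma(41, 9).
Total count: 28 + 4 + 12 + 8 = 52.
Total exposure: 6 + 2 + 5 + 2 = 15 months.
After the second batch: Gamma(41 + 52, 9 + 15) = Gamma(93, 24).
The posterior predictive for a window of length T is Negative Binomial with variance T·α'·(β'+T)/β'² = 5·93·29/576 = 4495/192.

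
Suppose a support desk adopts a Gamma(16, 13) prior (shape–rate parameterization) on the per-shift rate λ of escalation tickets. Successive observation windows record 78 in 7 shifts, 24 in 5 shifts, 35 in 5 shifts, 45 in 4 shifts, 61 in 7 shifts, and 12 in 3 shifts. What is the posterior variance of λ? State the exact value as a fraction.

Total count: 78 + 24 + 35 + 45 + 61 + 12 = 255.
Total exposure: 7 + 5 + 5 + 4 + 7 + 3 = 31 shifts.
The Gamma prior is conjugate for the Poisson rate, so λ | data ~ Gamma(16+255, 13+31) = Gamma(271, 44).
Posterior variance = α'/β'² = 271/1936.

271/1936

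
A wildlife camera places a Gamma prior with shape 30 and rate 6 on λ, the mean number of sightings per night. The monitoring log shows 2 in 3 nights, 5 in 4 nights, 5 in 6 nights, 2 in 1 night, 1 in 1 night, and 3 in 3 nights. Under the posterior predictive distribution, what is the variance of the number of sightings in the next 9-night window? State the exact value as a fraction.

Total count: 2 + 5 + 5 + 2 + 1 + 3 = 18.
Total exposure: 3 + 4 + 6 + 1 + 1 + 3 = 18 nights.
By Gamma–Poisson conjugacy, the posterior is Gamma(α + Σx, β + Σt) = Gamma(30 + 18, 6 + 18) = Gamma(48, 24).
The posterior predictive for a window of length T is Negative Binomial with variance T·α'·(β'+T)/β'² = 9·48·33/576 = 99/4.

99/4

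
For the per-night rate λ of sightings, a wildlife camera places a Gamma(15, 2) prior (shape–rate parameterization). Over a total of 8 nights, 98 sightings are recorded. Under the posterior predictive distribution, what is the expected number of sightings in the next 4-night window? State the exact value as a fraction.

226/5

Total count 98 over total exposure 8 nights.
Conjugate update: add total count to the shape and total exposure to the rate, giving Gamma(113, 10).
Predictive mean over a 4-night window = T·E[λ|data] = 4·113/10 = 226/5.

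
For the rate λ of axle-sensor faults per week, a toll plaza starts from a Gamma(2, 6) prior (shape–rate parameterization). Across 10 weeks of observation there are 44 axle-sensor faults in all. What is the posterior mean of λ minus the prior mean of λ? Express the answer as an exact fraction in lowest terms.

61/24

Total count 44 over total exposure 10 weeks.
The Gamma prior is conjugate for the Poisson rate, so λ | data ~ Gamma(2+44, 6+10) = Gamma(46, 16).
Posterior mean = 46/16 = 23/8; prior mean = 2/6 = 1/3. Difference = 23/8 − 1/3 = 61/24.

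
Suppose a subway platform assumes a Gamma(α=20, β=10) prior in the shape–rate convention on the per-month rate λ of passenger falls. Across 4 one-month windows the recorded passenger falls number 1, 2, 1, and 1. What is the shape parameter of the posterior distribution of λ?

Total count: 1 + 2 + 1 + 1 = 5.
Total exposure: 4 months.
The Gamma prior is conjugate for the Poisson rate, so λ | data ~ Gamma(20+5, 10+4) = Gamma(25, 14).

25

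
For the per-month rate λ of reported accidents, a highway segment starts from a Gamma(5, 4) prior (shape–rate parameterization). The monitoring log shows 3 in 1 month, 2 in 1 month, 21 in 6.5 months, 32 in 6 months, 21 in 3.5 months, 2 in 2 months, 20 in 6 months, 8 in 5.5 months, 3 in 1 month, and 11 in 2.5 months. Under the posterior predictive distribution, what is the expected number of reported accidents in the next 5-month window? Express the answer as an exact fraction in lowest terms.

Total count: 3 + 2 + 21 + 32 + 21 + 2 + 20 + 8 + 3 + 11 = 123.
Total exposure: 1 + 1 + 6.5 + 6 + 3.5 + 2 + 6 + 5.5 + 1 + 2.5 = 35 months.
Gamma(α, β) with Poisson data over total exposure Σt gives posterior Gamma(α+Σx, β+Σt) = Gamma(128, 39).
Predictive mean over a 5-month window = T·E[λ|data] = 5·128/39 = 640/39.

640/39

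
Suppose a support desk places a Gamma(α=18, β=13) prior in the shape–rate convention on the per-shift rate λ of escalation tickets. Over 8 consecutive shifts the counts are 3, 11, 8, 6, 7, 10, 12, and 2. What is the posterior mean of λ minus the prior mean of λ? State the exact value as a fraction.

Total count: 3 + 11 + 8 + 6 + 7 + 10 + 12 + 2 = 59.
Total exposure: 8 shifts.
The Gamma prior is conjugate for the Poisson rate, so λ | data ~ Gamma(18+59, 13+8) = Gamma(77, 21).
Posterior mean = 77/21 = 11/3; prior mean = 18/13 = 18/13. Difference = 11/3 − 18/13 = 89/39.

89/39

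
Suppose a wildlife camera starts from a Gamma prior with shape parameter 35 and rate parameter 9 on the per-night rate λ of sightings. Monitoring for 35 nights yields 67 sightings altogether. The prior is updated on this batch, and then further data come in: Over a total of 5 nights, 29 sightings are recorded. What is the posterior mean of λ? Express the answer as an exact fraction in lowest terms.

131/49

Total count 67 over total exposure 35 nights.
After the first batch: Gamma(35 + 67, 9 + 35) = Gamma(102, 44).
Total count 29 over total exposure 5 nights.
After the second batch: Gamma(102 + 29, 44 + 5) = Gamma(131, 49).
Posterior mean = α'/β' = 131/49.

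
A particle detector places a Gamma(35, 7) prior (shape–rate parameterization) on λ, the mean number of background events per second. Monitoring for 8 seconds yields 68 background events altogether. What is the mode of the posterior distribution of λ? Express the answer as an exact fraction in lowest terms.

Total count 68 over total exposure 8 seconds.
Conjugate update: add total count to the shape and total exposure to the rate, giving Gamma(103, 15).
Posterior mode = (α'−1)/β' = 102/15 = 34/5.

34/5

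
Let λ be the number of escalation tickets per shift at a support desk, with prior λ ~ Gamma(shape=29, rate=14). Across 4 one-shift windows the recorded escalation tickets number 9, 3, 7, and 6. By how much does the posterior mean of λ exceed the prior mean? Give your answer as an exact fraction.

13/14

Total count: 9 + 3 + 7 + 6 = 25.
Total exposure: 4 shifts.
The Gamma prior is conjugate for the Poisson rate, so λ | data ~ Gamma(29+25, 14+4) = Gamma(54, 18).
Posterior mean = 54/18 = 3; prior mean = 29/14 = 29/14. Difference = 3 − 29/14 = 13/14.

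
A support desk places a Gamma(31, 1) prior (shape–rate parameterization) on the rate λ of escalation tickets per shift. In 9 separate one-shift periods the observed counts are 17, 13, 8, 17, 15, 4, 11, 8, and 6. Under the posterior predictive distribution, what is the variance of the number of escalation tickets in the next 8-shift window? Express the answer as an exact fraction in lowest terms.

936/5

Total count: 17 + 13 + 8 + 17 + 15 + 4 + 11 + 8 + 6 = 99.
Total exposure: 9 shifts.
By Gamma–Poisson conjugacy, the posterior is Gamma(α + Σx, β + Σt) = Gamma(31 + 99, 1 + 9) = Gamma(130, 10).
The posterior predictive for a window of length T is Negative Binomial with variance T·α'·(β'+T)/β'² = 8·130·18/100 = 936/5.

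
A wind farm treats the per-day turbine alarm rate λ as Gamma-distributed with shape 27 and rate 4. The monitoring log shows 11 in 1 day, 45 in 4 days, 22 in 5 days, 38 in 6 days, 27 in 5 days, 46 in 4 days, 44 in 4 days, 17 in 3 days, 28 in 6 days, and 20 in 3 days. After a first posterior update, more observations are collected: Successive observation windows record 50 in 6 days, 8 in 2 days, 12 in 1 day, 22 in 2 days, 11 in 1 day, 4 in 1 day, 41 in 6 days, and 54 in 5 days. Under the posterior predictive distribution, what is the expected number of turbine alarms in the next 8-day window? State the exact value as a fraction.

Total count: 11 + 45 + 22 + 38 + 27 + 46 + 44 + 17 + 28 + 20 = 298.
Total exposure: 1 + 4 + 5 + 6 + 5 + 4 + 4 + 3 + 6 + 3 = 41 days.
After the first batch: Gamma(27 + 298, 4 + 41) = Gamma(325, 45).
Total count: 50 + 8 + 12 + 22 + 11 + 4 + 41 + 54 = 202.
Total exposure: 6 + 2 + 1 + 2 + 1 + 1 + 6 + 5 = 24 days.
After the second batch: Gamma(325 + 202, 45 + 24) = Gamma(527, 69).
Predictive mean over an 8-day window = T·E[λ|data] = 8·527/69 = 4216/69.

4216/69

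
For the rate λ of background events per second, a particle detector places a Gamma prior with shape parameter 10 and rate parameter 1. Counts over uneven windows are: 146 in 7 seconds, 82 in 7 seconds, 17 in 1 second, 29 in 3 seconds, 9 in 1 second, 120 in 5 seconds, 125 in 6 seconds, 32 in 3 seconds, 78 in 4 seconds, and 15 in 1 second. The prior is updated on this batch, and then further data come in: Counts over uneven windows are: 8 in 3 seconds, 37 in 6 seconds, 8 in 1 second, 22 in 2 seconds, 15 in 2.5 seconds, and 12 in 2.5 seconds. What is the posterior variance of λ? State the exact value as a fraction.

Total count: 146 + 82 + 17 + 29 + 9 + 120 + 125 + 32 + 78 + 15 = 653.
Total exposure: 7 + 7 + 1 + 3 + 1 + 5 + 6 + 3 + 4 + 1 = 38 seconds.
After the first batch: Gamma(10 + 653, 1 + 38) = Gamma(663, 39).
Total count: 8 + 37 + 8 + 22 + 15 + 12 = 102.
Total exposure: 3 + 6 + 1 + 2 + 2.5 + 2.5 = 17 seconds.
After the second batch: Gamma(663 + 102, 39 + 17) = Gamma(765, 56).
Posterior variance = α'/β'² = 765/3136.

765/3136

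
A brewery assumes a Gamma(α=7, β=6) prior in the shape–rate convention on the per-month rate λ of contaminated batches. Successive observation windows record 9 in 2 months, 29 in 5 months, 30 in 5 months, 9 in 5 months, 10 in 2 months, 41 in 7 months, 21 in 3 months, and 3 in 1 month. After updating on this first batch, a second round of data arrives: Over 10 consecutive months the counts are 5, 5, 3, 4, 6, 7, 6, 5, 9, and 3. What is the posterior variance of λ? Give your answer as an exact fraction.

Total count: 9 + 29 + 30 + 9 + 10 + 41 + 21 + 3 = 152.
Total exposure: 2 + 5 + 5 + 5 + 2 + 7 + 3 + 1 = 30 months.
After the first batch: Gamma(7 + 152, 6 + 30) = Gamma(159, 36).
Total count: 5 + 5 + 3 + 4 + 6 + 7 + 6 + 5 + 9 + 3 = 53.
Total exposure: 10 months.
After the second batch: Gamma(159 + 53, 36 + 10) = Gamma(212, 46).
Posterior variance = α'/β'² = 212/2116 = 53/529.

53/529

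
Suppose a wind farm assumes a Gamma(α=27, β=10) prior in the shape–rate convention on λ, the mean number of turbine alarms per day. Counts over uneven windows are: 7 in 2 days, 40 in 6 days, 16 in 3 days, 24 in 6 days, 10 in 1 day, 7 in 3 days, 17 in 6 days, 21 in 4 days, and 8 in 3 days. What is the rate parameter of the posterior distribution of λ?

44

Total count: 7 + 40 + 16 + 24 + 10 + 7 + 17 + 21 + 8 = 150.
Total exposure: 2 + 6 + 3 + 6 + 1 + 3 + 6 + 4 + 3 = 34 days.
The Gamma prior is conjugate for the Poisson rate, so λ | data ~ Gamma(27+150, 10+34) = Gamma(177, 44).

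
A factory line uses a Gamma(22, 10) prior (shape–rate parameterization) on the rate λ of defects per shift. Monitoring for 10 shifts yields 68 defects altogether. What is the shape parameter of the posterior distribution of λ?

90

Total count 68 over total exposure 10 shifts.
Gamma(α, β) with Poisson data over total exposure Σt gives posterior Gamma(α+Σx, β+Σt) = Gamma(90, 20).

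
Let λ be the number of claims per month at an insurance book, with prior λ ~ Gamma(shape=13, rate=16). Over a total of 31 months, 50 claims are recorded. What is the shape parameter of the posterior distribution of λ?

Total count 50 over total exposure 31 months.
Posterior: α' = 13 + 50 = 63, β' = 16 + 31 = 47.

63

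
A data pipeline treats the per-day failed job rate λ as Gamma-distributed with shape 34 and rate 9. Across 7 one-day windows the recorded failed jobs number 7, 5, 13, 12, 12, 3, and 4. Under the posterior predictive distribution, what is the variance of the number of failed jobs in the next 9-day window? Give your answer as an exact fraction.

Total count: 7 + 5 + 13 + 12 + 12 + 3 + 4 = 56.
Total exposure: 7 days.
Posterior: α' = 34 + 56 = 90, β' = 9 + 7 = 16.
The posterior predictive for a window of length T is Negative Binomial with variance T·α'·(β'+T)/β'² = 9·90·25/256 = 10125/128.

10125/128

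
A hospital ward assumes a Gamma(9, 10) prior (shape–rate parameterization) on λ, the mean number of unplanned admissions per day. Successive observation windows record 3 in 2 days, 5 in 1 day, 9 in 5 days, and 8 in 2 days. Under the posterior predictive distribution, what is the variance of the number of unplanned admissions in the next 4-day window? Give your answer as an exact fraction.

Total count: 3 + 5 + 9 + 8 = 25.
Total exposure: 2 + 1 + 5 + 2 = 10 days.
By Gamma–Poisson conjugacy, the posterior is Gamma(α + Σx, β + Σt) = Gamma(9 + 25, 10 + 10) = Gamma(34, 20).
The posterior predictive for a window of length T is Negative Binomial with variance T·α'·(β'+T)/β'² = 4·34·24/400 = 204/25.

204/25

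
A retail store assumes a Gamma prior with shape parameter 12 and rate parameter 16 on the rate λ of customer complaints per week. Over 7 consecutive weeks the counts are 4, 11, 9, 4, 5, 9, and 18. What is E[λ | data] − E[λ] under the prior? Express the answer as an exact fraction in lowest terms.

219/92

Total count: 4 + 11 + 9 + 4 + 5 + 9 + 18 = 60.
Total exposure: 7 weeks.
Gamma(α, β) with Poisson data over total exposure Σt gives posterior Gamma(α+Σx, β+Σt) = Gamma(72, 23).
Posterior mean = 72/23 = 72/23; prior mean = 12/16 = 3/4. Difference = 72/23 − 3/4 = 219/92.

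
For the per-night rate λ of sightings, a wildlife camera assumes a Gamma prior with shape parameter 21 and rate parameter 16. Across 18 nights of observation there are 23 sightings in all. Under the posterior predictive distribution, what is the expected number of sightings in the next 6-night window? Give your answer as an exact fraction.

Total count 23 over total exposure 18 nights.
By Gamma–Poisson conjugacy, the posterior is Gamma(α + Σx, β + Σt) = Gamma(21 + 23, 16 + 18) = Gamma(44, 34).
Predictive mean over a 6-night window = T·E[λ|data] = 6·44/34 = 132/17.

132/17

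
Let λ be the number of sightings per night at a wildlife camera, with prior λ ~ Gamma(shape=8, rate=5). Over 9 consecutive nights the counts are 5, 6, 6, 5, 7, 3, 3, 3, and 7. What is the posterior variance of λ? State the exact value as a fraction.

Total count: 5 + 6 + 6 + 5 + 7 + 3 + 3 + 3 + 7 = 45.
Total exposure: 9 nights.
By Gamma–Poisson conjugacy, the posterior is Gamma(α + Σx, β + Σt) = Gamma(8 + 45, 5 + 9) = Gamma(53, 14).
Posterior variance = α'/β'² = 53/196.

53/196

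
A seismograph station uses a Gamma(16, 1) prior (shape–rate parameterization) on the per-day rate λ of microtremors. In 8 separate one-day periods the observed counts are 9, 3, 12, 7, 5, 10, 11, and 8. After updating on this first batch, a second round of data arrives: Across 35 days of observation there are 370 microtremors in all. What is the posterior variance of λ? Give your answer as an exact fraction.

Total count: 9 + 3 + 12 + 7 + 5 + 10 + 11 + 8 = 65.
Total exposure: 8 days.
After the first batch: Gamma(16 + 65, 1 + 8) = Gamma(81, 9).
Total count 370 over total exposure 35 days.
After the second batch: Gamma(81 + 370, 9 + 35) = Gamma(451, 44).
Posterior variance = α'/β'² = 451/1936 = 41/176.

41/176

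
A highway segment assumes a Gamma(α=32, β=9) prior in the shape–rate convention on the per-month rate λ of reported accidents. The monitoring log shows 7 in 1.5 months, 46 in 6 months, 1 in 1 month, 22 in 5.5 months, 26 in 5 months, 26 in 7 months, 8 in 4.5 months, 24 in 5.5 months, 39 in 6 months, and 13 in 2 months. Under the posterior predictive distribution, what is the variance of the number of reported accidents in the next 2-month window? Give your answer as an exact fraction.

Total count: 7 + 46 + 1 + 22 + 26 + 26 + 8 + 24 + 39 + 13 = 212.
Total exposure: 1.5 + 6 + 1 + 5.5 + 5 + 7 + 4.5 + 5.5 + 6 + 2 = 44 months.
Posterior: α' = 32 + 212 = 244, β' = 9 + 44 = 53.
The posterior predictive for a window of length T is Negative Binomial with variance T·α'·(β'+T)/β'² = 2·244·55/2809 = 26840/2809.

26840/2809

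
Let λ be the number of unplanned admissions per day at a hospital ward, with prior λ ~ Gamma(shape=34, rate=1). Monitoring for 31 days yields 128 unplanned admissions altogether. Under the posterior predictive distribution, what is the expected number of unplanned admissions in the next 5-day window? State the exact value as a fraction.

Total count 128 over total exposure 31 days.
By Gamma–Poisson conjugacy, the posterior is Gamma(α + Σx, β + Σt) = Gamma(34 + 128, 1 + 31) = Gamma(162, 32).
Predictive mean over a 5-day window = T·E[λ|data] = 5·162/32 = 405/16.

405/16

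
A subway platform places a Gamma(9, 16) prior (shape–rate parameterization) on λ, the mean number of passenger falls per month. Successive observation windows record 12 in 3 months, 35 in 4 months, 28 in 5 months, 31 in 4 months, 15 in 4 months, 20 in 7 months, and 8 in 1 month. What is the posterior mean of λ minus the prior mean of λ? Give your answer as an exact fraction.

Total count: 12 + 35 + 28 + 31 + 15 + 20 + 8 = 149.
Total exposure: 3 + 4 + 5 + 4 + 4 + 7 + 1 = 28 months.
By Gamma–Poisson conjugacy, the posterior is Gamma(α + Σx, β + Σt) = Gamma(9 + 149, 16 + 28) = Gamma(158, 44).
Posterior mean = 158/44 = 79/22; prior mean = 9/16 = 9/16. Difference = 79/22 − 9/16 = 533/176.

533/176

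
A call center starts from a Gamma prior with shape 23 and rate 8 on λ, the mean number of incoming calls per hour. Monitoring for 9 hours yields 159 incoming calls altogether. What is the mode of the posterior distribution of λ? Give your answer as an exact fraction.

181/17

Total count 159 over total exposure 9 hours.
The Gamma prior is conjugate for the Poisson rate, so λ | data ~ Gamma(23+159, 8+9) = Gamma(182, 17).
Posterior mode = (α'−1)/β' = 181/17.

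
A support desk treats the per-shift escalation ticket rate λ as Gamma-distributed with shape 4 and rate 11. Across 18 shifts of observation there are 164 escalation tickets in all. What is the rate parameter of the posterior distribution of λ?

Total count 164 over total exposure 18 shifts.
Gamma(α, β) with Poisson data over total exposure Σt gives posterior Gamma(α+Σx, β+Σt) = Gamma(168, 29).

29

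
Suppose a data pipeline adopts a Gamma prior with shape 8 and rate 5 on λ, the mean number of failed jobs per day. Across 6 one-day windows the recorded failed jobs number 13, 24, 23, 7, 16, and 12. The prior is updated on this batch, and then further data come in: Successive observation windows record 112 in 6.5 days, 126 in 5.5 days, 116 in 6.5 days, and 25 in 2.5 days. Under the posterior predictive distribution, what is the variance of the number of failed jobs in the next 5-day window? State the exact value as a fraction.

44585/512

Total count: 13 + 24 + 23 + 7 + 16 + 12 = 95.
Total exposure: 6 days.
After the first batch: Gamma(8 + 95, 5 + 6) = Gamma(103, 11).
Total count: 112 + 126 + 116 + 25 = 379.
Total exposure: 6.5 + 5.5 + 6.5 + 2.5 = 21 days.
After the second batch: Gamma(103 + 379, 11 + 21) = Gamma(482, 32).
The posterior predictive for a window of length T is Negative Binomial with variance T·α'·(β'+T)/β'² = 5·482·37/1024 = 44585/512.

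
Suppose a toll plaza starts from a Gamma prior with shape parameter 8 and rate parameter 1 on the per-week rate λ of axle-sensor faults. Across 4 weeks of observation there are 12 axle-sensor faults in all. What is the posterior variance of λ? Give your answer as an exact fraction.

4/5

Total count 12 over total exposure 4 weeks.
Posterior: α' = 8 + 12 = 20, β' = 1 + 4 = 5.
Posterior variance = α'/β'² = 20/25 = 4/5.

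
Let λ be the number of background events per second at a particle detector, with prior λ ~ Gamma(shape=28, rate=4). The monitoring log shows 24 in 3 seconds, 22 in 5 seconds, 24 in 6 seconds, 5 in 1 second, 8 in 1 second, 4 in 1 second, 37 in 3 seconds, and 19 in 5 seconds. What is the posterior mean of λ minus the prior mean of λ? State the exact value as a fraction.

-32/29

Total count: 24 + 22 + 24 + 5 + 8 + 4 + 37 + 19 = 143.
Total exposure: 3 + 5 + 6 + 1 + 1 + 1 + 3 + 5 = 25 seconds.
Posterior: α' = 28 + 143 = 171, β' = 4 + 25 = 29.
Posterior mean = 171/29 = 171/29; prior mean = 28/4 = 7. Difference = 171/29 − 7 = -32/29.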